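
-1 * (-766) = 766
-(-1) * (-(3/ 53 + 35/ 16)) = -1903/ 848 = -2.24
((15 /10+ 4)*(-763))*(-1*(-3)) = -25179 /2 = -12589.50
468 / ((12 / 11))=429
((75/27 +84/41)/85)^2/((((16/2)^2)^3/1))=3171961/257887626854400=0.00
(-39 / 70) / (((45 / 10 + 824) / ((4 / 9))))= -52 / 173985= -0.00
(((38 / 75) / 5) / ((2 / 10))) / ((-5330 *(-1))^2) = 0.00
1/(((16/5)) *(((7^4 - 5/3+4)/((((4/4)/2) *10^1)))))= 15/23072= 0.00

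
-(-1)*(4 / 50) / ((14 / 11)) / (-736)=-11 / 128800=-0.00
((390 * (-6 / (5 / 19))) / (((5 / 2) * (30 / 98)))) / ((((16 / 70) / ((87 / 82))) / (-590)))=1304618679 / 41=31819967.78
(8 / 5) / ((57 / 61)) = 488 / 285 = 1.71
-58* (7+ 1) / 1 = -464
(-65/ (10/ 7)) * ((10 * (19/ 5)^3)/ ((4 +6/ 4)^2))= -2496676/ 3025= -825.35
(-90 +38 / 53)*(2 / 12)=-2366 / 159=-14.88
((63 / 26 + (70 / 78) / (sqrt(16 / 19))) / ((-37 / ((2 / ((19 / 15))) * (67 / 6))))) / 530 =-4221 / 1937468 -2345 * sqrt(19) / 11624808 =-0.00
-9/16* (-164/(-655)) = -369/2620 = -0.14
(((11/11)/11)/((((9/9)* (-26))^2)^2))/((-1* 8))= -1/40213888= -0.00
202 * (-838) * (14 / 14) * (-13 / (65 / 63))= 10664388 / 5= 2132877.60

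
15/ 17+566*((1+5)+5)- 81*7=96218/ 17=5659.88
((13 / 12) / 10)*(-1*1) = -0.11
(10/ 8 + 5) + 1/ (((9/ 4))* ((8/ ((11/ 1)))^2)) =1021/ 144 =7.09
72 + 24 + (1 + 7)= 104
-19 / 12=-1.58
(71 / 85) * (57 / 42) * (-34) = -1349 / 35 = -38.54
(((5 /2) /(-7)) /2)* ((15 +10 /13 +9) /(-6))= 115 /156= 0.74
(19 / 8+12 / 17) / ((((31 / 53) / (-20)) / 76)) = -4219330 / 527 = -8006.32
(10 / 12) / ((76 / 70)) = 175 / 228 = 0.77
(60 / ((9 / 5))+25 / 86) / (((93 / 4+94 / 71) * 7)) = 1231850 / 6302037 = 0.20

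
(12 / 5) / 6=2 / 5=0.40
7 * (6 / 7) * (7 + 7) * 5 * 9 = 3780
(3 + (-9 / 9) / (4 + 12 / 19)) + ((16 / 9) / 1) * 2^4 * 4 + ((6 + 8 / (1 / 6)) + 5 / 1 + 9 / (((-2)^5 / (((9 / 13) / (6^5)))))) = 231370847 / 1317888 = 175.56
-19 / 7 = -2.71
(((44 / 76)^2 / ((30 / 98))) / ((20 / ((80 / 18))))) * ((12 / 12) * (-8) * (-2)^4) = -1517824 / 48735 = -31.14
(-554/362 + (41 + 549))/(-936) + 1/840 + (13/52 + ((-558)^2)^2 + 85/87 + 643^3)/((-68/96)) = -50149637780171599906/365409135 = -137242430406.60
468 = 468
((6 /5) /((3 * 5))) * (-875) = -70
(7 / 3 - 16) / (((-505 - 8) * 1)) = 41 / 1539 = 0.03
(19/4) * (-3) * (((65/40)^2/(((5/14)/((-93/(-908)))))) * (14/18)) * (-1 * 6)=14632527/290560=50.36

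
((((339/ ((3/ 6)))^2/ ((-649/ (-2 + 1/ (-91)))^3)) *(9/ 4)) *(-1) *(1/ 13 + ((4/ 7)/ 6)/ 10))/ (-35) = 4225751127162/ 55601396135209925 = 0.00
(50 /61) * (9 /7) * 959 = 61650 /61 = 1010.66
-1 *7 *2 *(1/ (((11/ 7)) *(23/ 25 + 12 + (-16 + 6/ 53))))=129850/ 43241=3.00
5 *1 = 5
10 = 10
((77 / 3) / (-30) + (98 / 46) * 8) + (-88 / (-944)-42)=-1570522 / 61065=-25.72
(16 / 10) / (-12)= -2 / 15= -0.13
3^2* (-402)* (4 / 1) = -14472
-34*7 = -238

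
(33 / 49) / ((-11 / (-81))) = 243 / 49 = 4.96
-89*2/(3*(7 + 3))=-89/15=-5.93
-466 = -466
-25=-25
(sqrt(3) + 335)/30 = sqrt(3)/30 + 67/6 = 11.22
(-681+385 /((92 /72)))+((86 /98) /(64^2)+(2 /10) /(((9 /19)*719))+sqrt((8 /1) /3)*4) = -56710042868617 /149356892160+8*sqrt(6) /3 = -373.16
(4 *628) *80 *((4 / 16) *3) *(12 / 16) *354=40016160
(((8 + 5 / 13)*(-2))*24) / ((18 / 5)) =-4360 / 39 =-111.79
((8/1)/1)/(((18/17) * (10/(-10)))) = -68/9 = -7.56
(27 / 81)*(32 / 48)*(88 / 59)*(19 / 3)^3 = 1207184 / 14337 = 84.20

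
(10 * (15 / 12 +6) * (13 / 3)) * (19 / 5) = 7163 / 6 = 1193.83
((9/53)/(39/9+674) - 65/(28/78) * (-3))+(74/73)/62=1856253677629/3417062110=543.23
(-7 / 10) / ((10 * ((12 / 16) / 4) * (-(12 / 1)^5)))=7 / 4665600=0.00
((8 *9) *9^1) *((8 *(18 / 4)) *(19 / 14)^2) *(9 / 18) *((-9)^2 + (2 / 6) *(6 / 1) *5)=13684788 / 7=1954969.71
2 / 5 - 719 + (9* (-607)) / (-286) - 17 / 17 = -1001713 / 1430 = -700.50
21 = 21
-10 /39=-0.26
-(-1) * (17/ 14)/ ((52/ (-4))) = -0.09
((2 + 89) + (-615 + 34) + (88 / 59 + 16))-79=-551.51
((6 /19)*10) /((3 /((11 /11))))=20 /19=1.05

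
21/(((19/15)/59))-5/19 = 18580/19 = 977.89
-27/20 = -1.35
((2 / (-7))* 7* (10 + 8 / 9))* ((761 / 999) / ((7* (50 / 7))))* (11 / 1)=-3.65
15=15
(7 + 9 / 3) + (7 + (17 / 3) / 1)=68 / 3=22.67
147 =147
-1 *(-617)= 617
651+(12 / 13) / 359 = 3038229 / 4667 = 651.00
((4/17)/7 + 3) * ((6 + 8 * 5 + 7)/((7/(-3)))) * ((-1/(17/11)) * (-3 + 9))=3788334/14161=267.52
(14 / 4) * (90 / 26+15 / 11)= 2415 / 143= 16.89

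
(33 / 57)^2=0.34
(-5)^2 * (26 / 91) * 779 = 38950 / 7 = 5564.29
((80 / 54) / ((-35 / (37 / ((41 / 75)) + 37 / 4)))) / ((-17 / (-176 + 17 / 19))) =-27984506 / 834309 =-33.54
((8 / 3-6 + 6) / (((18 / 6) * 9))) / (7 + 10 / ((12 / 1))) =16 / 1269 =0.01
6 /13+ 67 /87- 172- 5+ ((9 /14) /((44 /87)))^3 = -45924147790427 /264365477376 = -173.71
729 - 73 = 656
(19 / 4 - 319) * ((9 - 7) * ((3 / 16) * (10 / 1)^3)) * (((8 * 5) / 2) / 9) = -261875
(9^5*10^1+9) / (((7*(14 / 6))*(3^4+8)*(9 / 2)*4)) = 4017 / 178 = 22.57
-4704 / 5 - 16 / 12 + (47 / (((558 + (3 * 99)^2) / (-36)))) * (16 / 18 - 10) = -941.96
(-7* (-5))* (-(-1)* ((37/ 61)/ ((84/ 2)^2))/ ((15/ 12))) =37/ 3843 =0.01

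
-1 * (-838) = 838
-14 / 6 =-2.33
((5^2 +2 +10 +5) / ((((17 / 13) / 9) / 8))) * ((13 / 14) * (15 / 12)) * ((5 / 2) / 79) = 114075 / 1343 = 84.94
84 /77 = 12 /11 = 1.09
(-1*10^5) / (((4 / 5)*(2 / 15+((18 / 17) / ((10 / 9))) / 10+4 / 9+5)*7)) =-956250000 / 303793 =-3147.70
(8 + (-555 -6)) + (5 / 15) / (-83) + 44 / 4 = -542.00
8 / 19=0.42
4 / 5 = 0.80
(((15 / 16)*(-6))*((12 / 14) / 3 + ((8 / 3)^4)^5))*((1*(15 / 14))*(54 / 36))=-100880631740268720425 / 33748629264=-2989177158.90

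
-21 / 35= -3 / 5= -0.60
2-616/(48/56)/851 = 2950/2553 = 1.16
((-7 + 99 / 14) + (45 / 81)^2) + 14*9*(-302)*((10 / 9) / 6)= -7990489 / 1134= -7046.29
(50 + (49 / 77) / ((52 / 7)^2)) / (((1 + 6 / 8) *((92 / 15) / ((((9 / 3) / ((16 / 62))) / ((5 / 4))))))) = 415024497 / 9577568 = 43.33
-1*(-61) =61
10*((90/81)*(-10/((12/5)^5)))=-390625/279936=-1.40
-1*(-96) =96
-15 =-15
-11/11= -1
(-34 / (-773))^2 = 1156 / 597529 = 0.00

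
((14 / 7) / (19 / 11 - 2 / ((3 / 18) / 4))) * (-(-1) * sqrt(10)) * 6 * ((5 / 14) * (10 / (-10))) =330 * sqrt(10) / 3563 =0.29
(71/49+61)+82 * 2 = 11096/49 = 226.45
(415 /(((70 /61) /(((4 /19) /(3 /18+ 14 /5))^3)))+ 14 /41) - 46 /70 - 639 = -4435170065478078 /6938773702385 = -639.19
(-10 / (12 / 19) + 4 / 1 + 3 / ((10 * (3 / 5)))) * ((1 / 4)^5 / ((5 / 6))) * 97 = -1649 / 1280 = -1.29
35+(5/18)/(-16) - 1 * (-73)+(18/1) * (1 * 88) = 487291/288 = 1691.98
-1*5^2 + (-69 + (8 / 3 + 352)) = 782 / 3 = 260.67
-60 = -60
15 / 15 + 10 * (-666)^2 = 4435561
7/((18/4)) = 14/9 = 1.56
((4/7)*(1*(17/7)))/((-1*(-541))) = 68/26509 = 0.00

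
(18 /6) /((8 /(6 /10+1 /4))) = 51 /160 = 0.32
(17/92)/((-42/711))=-4029/1288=-3.13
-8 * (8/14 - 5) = 248/7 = 35.43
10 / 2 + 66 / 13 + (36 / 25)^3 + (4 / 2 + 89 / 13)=4450278 / 203125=21.91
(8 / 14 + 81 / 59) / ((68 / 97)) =77891 / 28084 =2.77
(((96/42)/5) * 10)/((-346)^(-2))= 3830912/7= 547273.14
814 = 814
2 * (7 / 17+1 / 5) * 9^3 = 75816 / 85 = 891.95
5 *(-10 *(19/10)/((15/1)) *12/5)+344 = 1644/5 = 328.80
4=4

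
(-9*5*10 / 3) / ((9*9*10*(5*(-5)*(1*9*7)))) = 1 / 8505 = 0.00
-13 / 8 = -1.62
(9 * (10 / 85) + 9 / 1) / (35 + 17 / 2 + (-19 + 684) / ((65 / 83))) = 4446 / 394553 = 0.01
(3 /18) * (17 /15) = 17 /90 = 0.19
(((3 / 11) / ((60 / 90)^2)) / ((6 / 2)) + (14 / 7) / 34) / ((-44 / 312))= -7683 / 4114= -1.87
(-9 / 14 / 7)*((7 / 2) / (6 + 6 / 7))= -3 / 64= -0.05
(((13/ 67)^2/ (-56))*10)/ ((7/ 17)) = -14365/ 879844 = -0.02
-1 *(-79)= 79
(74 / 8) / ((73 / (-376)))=-3478 / 73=-47.64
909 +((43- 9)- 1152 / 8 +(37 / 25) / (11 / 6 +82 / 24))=419623 / 525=799.28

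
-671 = -671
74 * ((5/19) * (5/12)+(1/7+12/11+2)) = 2171789/8778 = 247.41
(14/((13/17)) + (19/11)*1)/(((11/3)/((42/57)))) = 120330/29887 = 4.03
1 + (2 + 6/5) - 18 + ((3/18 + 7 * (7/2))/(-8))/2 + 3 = -1481/120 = -12.34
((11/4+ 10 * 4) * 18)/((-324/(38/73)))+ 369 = 107387/292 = 367.76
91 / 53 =1.72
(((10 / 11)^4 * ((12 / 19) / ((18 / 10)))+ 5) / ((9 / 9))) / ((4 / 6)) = 4372685 / 556358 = 7.86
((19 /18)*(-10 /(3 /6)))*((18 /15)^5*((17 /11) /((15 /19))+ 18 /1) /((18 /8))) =-16017152 /34375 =-465.95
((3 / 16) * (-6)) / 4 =-0.28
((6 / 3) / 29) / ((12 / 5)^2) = 25 / 2088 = 0.01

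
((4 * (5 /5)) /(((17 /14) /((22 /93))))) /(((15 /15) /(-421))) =-518672 /1581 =-328.07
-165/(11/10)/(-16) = 75/8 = 9.38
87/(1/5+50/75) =1305/13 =100.38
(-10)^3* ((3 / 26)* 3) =-4500 / 13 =-346.15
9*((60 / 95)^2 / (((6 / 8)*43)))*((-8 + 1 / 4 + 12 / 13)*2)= -306720 / 201799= -1.52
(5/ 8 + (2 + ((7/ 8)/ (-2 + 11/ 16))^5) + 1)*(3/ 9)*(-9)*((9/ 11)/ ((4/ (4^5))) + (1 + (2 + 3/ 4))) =-21235457/ 9504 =-2234.37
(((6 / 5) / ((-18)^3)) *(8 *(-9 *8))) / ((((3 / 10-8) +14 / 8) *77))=-0.00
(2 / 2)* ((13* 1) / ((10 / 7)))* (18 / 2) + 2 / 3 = 2477 / 30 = 82.57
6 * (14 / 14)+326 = 332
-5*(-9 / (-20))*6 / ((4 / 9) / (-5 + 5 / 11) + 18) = -6075 / 8056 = -0.75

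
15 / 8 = 1.88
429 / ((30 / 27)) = 386.10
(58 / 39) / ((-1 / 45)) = -66.92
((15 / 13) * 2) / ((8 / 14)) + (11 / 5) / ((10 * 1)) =1384 / 325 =4.26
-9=-9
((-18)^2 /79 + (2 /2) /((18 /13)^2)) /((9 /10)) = 591635 /115182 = 5.14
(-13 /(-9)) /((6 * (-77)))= -13 /4158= -0.00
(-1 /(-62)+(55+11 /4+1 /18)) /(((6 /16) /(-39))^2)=174486416 /279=625399.34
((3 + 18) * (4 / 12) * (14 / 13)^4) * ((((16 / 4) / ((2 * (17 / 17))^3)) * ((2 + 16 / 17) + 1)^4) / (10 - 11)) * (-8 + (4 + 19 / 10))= 28449110814348 / 11927216405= 2385.23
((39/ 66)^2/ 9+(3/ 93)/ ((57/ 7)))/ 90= 21941/ 46182312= 0.00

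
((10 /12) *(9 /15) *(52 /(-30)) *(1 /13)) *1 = -1 /15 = -0.07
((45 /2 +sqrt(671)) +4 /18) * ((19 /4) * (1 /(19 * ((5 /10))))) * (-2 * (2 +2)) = -4 * sqrt(671)-818 /9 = -194.50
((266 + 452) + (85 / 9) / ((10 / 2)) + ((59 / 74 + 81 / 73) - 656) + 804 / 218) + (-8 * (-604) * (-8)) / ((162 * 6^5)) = 804941640457 / 11589704694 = 69.45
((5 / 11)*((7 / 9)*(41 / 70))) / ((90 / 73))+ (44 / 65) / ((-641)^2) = 3197425129 / 19036938492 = 0.17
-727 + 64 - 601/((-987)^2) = -645874648/974169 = -663.00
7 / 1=7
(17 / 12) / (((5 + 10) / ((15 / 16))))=17 / 192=0.09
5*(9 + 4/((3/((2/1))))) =175/3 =58.33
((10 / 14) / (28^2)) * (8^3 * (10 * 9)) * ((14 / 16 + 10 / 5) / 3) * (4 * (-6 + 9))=482.80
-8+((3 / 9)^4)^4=-344373767 / 43046721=-8.00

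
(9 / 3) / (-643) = -3 / 643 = -0.00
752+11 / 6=4523 / 6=753.83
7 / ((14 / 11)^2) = 121 / 28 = 4.32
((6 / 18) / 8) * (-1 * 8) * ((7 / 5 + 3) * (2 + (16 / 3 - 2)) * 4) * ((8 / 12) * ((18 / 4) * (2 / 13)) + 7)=-233.46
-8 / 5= -1.60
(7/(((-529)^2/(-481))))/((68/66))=-111111/9514594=-0.01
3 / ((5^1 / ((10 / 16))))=0.38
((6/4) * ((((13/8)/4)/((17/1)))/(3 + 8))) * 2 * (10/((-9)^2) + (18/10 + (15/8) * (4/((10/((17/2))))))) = 349531/6462720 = 0.05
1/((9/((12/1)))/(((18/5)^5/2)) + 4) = 1259712/5041973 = 0.25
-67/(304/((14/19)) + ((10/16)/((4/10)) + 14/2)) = -7504/47167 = -0.16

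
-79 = -79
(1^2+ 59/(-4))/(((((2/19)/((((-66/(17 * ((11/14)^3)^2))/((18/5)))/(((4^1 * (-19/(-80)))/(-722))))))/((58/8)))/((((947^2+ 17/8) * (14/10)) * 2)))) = -8284027601310.74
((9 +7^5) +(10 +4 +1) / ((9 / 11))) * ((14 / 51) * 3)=707042 / 51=13863.57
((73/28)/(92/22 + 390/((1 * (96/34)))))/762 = 803/33398841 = 0.00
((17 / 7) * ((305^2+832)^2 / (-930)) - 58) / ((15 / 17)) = -2545846852621 / 97650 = -26071140.32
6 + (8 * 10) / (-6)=-22 / 3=-7.33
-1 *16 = -16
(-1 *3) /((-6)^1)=1 /2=0.50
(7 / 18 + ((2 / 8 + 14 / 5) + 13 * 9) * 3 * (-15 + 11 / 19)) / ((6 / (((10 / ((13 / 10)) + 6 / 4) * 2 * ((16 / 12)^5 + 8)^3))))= -28995061.12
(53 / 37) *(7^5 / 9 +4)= 892679 / 333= 2680.72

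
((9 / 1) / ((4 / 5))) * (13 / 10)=117 / 8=14.62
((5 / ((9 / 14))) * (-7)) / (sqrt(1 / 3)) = -490 * sqrt(3) / 9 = -94.30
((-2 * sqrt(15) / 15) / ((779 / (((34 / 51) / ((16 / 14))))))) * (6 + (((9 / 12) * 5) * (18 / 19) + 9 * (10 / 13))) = -18991 * sqrt(15) / 11544780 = -0.01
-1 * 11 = -11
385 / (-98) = -55 / 14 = -3.93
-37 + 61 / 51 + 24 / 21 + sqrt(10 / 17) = -12374 / 357 + sqrt(170) / 17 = -33.89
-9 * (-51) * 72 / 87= 11016 / 29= 379.86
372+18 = 390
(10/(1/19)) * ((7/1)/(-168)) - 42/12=-137/12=-11.42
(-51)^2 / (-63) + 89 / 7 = -200 / 7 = -28.57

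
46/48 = 23/24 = 0.96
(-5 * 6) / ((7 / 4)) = -120 / 7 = -17.14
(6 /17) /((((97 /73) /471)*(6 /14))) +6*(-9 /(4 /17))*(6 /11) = 3024309 /18139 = 166.73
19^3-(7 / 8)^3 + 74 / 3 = 10572283 / 1536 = 6883.00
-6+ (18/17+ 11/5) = -233/85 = -2.74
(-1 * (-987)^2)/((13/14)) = -13638366/13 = -1049105.08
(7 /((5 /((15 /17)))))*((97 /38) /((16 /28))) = 14259 /2584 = 5.52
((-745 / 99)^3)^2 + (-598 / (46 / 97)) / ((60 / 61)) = 3395399693455454393 / 18829602988020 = 180322.43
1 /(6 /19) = 19 /6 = 3.17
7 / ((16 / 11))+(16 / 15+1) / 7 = 8581 / 1680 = 5.11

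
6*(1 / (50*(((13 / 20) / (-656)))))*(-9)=1089.97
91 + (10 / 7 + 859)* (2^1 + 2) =24729 / 7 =3532.71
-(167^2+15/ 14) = -390461/ 14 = -27890.07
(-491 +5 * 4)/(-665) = 0.71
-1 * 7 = -7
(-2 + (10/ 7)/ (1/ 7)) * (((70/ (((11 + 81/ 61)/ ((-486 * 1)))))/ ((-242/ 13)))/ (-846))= -749385/ 534578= -1.40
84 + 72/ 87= 84.83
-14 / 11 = -1.27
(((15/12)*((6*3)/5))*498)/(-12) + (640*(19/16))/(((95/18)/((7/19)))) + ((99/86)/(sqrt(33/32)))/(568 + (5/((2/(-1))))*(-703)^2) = -10161/76 - 4*sqrt(66)/35402029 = -133.70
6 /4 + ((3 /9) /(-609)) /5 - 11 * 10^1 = -1982297 /18270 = -108.50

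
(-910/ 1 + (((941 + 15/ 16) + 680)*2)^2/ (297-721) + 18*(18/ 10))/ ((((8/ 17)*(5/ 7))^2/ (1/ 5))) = -45483.98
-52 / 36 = -13 / 9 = -1.44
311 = 311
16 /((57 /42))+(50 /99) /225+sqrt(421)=199622 /16929+sqrt(421)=32.31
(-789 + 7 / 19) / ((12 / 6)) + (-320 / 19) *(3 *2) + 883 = 7365 / 19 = 387.63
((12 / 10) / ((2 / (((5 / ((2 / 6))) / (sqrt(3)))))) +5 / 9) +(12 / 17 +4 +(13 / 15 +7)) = 3 * sqrt(3) +10043 / 765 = 18.32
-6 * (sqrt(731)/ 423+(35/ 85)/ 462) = -2 * sqrt(731)/ 141-1/ 187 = -0.39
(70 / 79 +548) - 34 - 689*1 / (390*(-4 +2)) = 2444747 / 4740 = 515.77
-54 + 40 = -14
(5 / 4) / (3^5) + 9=8753 / 972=9.01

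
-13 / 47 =-0.28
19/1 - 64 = -45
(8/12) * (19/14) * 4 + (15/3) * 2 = 286/21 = 13.62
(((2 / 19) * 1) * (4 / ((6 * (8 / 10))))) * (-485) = -2425 / 57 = -42.54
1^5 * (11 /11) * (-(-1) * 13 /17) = 13 /17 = 0.76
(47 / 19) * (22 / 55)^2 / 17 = 188 / 8075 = 0.02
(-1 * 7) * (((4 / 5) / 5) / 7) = -4 / 25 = -0.16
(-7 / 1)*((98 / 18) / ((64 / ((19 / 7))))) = -931 / 576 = -1.62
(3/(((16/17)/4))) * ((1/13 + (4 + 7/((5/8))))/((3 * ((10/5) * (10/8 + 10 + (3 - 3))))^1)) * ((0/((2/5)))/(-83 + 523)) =0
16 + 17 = 33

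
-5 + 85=80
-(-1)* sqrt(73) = sqrt(73) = 8.54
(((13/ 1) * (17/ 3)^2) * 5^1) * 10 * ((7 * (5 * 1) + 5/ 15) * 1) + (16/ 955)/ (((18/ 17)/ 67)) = 19016082836/ 25785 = 737486.25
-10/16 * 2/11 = -5/44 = -0.11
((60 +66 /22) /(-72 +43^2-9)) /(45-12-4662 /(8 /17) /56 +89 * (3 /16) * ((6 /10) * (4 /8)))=-105 /409292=-0.00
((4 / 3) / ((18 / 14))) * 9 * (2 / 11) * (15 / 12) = 70 / 33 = 2.12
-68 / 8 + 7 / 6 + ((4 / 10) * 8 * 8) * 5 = 362 / 3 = 120.67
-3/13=-0.23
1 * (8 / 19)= 0.42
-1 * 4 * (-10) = 40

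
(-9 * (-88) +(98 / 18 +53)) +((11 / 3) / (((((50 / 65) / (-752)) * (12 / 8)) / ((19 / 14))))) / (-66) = 899.58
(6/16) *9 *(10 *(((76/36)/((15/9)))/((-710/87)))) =-14877/2840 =-5.24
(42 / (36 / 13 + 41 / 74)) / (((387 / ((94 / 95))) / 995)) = 251932408 / 7835847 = 32.15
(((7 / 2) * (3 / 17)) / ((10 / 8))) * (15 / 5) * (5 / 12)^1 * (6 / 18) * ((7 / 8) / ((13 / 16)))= 49 / 221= 0.22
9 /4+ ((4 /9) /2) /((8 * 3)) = 61 /27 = 2.26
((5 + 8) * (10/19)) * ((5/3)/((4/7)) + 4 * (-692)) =-18918.99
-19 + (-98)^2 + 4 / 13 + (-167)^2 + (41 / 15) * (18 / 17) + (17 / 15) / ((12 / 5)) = 1490861873 / 39780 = 37477.67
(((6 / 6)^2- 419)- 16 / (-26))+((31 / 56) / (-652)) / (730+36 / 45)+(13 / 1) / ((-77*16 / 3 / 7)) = -7967226222889 / 19078323264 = -417.61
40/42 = 20/21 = 0.95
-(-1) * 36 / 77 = 36 / 77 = 0.47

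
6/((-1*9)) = -2/3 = -0.67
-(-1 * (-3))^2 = -9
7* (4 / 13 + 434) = 39522 / 13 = 3040.15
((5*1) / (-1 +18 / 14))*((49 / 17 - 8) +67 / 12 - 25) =-175175 / 408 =-429.35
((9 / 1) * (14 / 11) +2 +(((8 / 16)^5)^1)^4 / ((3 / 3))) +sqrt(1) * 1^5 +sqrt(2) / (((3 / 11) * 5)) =11 * sqrt(2) / 15 +166723595 / 11534336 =15.49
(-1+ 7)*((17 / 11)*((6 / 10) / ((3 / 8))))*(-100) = -16320 / 11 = -1483.64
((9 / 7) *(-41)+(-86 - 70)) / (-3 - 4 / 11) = 16071 / 259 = 62.05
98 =98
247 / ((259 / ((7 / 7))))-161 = -41452 / 259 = -160.05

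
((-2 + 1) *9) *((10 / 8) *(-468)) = 5265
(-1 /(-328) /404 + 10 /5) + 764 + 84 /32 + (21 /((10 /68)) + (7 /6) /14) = 1811786899 /1987680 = 911.51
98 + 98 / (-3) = 196 / 3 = 65.33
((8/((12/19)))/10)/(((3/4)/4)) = 304/45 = 6.76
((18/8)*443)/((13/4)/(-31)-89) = -41199/3683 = -11.19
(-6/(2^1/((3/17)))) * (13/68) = -117/1156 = -0.10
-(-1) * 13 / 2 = 13 / 2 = 6.50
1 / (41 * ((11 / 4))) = 4 / 451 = 0.01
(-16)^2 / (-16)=-16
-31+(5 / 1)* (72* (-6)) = -2191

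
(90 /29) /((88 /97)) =4365 /1276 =3.42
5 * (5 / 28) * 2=25 / 14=1.79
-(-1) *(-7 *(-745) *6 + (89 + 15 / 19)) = 596216 / 19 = 31379.79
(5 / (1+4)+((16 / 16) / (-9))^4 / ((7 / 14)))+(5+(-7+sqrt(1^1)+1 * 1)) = 6563 / 6561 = 1.00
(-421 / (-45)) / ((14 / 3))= 421 / 210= 2.00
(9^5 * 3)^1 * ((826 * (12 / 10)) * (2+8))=1755881064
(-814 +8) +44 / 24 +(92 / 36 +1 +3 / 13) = -187289 / 234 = -800.38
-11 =-11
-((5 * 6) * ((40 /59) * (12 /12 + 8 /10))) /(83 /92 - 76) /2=33120 /135877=0.24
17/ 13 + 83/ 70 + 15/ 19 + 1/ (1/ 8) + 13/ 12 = 1282871/ 103740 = 12.37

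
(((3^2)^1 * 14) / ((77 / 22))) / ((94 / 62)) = 1116 / 47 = 23.74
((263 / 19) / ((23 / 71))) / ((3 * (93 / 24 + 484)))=149384 / 5116833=0.03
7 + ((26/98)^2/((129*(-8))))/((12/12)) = 17344655/2477832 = 7.00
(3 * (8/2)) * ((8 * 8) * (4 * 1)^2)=12288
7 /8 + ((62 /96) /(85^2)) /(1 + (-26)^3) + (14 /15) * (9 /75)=6015774839 /6095010000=0.99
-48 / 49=-0.98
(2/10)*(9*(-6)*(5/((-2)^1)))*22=594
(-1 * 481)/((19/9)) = -4329/19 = -227.84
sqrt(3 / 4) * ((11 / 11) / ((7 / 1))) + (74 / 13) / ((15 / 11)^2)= 3.18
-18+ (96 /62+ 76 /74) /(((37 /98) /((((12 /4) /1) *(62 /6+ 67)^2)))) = 15579325702 /127317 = 122366.42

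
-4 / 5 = -0.80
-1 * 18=-18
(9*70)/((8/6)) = 945/2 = 472.50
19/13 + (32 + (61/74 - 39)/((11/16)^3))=-53790355/640211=-84.02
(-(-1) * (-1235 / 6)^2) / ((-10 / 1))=-4236.74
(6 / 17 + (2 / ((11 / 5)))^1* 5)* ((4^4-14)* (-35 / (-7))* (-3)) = -302280 / 17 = -17781.18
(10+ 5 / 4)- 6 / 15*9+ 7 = 293 / 20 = 14.65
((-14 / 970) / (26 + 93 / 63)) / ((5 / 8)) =-1176 / 1399225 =-0.00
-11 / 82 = -0.13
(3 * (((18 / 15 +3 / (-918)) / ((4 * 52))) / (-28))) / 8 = -1831 / 23761920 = -0.00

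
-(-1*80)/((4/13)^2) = 845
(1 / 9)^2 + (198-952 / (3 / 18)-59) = -451412 / 81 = -5572.99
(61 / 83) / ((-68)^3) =-61 / 26097856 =-0.00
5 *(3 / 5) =3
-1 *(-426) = 426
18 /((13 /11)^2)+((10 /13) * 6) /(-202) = 219588 /17069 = 12.86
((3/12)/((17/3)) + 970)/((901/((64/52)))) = 263852/199121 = 1.33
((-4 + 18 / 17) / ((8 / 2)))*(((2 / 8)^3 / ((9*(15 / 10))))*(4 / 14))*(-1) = 0.00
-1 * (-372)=372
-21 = -21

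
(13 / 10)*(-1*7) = -91 / 10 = -9.10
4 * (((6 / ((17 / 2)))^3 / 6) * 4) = 4608 / 4913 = 0.94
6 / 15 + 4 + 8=62 / 5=12.40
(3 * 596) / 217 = 1788 / 217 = 8.24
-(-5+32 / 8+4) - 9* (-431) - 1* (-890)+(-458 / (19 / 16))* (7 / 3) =220366 / 57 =3866.07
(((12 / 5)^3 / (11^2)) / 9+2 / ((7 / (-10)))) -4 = -724656 / 105875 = -6.84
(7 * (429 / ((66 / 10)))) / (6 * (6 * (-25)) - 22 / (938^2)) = -200164510 / 395929811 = -0.51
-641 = -641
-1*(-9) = 9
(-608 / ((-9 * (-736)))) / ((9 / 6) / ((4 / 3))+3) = -152 / 6831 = -0.02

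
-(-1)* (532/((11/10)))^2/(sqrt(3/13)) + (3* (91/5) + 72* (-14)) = -4767/5 + 28302400* sqrt(39)/363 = 485956.88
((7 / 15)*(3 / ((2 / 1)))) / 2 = 7 / 20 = 0.35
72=72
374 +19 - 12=381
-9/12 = -3/4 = -0.75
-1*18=-18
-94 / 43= -2.19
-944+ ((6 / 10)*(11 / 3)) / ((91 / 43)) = -429047 / 455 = -942.96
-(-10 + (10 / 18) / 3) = 265 / 27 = 9.81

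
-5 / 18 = -0.28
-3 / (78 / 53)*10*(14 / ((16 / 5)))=-9275 / 104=-89.18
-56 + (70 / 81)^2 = -362516 / 6561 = -55.25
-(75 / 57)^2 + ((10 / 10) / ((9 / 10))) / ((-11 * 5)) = -62597 / 35739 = -1.75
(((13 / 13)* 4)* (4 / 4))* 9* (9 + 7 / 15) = 1704 / 5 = 340.80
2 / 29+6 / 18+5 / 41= 1870 / 3567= 0.52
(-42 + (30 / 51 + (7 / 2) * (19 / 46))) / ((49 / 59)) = -3687913 / 76636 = -48.12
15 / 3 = 5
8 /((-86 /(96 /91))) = -384 /3913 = -0.10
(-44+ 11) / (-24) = 11 / 8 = 1.38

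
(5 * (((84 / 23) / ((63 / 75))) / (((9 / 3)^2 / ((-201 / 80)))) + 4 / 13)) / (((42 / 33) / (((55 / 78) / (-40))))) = 1966855 / 31344768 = 0.06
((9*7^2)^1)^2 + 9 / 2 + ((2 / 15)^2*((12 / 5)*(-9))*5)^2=243111483 / 1250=194489.19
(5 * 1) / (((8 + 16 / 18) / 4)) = 9 / 4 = 2.25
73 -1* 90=-17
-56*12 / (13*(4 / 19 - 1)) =4256 / 65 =65.48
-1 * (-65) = 65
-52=-52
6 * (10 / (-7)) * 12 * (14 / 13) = -1440 / 13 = -110.77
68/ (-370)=-34/ 185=-0.18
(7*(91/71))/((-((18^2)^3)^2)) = -637/82135028081258496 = -0.00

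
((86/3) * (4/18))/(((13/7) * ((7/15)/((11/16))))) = 2365/468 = 5.05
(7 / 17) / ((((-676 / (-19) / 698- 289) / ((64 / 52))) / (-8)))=5941376 / 423440641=0.01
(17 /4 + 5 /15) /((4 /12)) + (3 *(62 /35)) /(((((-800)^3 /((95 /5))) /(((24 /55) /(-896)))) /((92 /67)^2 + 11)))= 3406755968306625743 /247764070400000000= 13.75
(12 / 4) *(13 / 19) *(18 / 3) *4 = 936 / 19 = 49.26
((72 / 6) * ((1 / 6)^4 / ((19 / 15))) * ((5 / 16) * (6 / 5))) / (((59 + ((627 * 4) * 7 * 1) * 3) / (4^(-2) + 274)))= 0.00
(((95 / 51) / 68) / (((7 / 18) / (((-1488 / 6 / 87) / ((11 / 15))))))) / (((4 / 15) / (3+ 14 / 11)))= -31143375 / 7098707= -4.39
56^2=3136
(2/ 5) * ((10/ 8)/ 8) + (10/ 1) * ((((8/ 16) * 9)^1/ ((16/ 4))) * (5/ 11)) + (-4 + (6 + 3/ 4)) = 1395/ 176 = 7.93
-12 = -12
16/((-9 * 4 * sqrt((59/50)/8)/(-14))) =1120 * sqrt(59)/531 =16.20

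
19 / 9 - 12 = -89 / 9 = -9.89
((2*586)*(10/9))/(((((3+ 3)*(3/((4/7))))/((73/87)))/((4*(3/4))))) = 1711120/16443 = 104.06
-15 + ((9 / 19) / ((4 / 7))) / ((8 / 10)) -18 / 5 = -17.56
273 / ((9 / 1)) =91 / 3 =30.33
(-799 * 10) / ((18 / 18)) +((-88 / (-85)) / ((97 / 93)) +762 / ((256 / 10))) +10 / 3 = -12594521297 / 1583040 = -7955.91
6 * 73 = 438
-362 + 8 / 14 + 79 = -282.43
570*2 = 1140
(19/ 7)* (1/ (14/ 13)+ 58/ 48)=6821/ 1176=5.80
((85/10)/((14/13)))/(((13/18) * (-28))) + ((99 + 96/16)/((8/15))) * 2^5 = 2469447/392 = 6299.61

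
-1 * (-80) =80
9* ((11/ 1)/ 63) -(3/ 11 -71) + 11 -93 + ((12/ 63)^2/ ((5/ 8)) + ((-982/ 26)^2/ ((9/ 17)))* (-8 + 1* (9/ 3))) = -18421719556/ 1366365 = -13482.28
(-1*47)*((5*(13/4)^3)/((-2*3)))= 516295/384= 1344.52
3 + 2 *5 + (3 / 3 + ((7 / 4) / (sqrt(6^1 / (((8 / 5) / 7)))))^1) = sqrt(105) / 30 + 14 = 14.34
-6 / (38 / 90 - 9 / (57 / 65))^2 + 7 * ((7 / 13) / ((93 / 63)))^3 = 643552640485353 / 2316808607996246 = 0.28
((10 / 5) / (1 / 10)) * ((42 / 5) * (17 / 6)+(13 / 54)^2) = 347849 / 729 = 477.16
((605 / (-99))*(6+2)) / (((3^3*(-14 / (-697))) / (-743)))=113931620 / 1701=66979.20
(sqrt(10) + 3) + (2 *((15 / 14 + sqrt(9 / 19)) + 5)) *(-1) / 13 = -6 *sqrt(19) / 247 + 188 / 91 + sqrt(10) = 5.12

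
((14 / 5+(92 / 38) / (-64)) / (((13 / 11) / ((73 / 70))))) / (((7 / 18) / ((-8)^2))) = 121370238 / 302575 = 401.12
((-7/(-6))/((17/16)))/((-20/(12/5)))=-56/425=-0.13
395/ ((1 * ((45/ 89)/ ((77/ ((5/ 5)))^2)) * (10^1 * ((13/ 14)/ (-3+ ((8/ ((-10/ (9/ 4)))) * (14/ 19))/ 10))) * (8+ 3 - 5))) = -72368283064/ 277875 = -260434.67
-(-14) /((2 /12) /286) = 24024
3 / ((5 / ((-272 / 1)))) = -816 / 5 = -163.20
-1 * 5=-5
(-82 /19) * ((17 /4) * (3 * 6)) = -6273 /19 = -330.16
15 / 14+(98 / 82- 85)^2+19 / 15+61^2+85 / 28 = 7589454757 / 706020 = 10749.63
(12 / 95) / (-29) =-12 / 2755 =-0.00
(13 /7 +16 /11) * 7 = 255 /11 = 23.18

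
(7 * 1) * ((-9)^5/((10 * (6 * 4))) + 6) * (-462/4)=31051251/160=194070.32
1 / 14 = 0.07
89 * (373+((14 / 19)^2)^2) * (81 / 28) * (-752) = -72274775.53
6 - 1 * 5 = 1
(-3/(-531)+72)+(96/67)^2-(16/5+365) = -1168554388/3972765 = -294.14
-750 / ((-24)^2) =-125 / 96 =-1.30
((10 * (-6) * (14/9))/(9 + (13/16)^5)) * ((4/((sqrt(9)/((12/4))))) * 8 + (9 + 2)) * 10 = -18035507200/4203633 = -4290.46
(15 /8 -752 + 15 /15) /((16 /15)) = -89895 /128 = -702.30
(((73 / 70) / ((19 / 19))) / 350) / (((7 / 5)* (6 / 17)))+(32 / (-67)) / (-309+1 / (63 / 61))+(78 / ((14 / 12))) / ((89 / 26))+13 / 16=484663247184623 / 23814759872400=20.35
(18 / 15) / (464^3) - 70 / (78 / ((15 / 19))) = -43705087259 / 61686609920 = -0.71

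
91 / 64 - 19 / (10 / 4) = -1977 / 320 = -6.18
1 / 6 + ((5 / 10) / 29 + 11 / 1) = 973 / 87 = 11.18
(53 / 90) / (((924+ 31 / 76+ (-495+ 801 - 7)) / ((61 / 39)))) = 122854 / 163178145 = 0.00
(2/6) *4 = 1.33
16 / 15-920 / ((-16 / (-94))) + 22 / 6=-81004 / 15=-5400.27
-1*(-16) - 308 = -292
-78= -78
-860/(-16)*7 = 1505/4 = 376.25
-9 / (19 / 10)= -90 / 19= -4.74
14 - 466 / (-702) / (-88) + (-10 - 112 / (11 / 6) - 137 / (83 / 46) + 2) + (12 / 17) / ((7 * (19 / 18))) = -130.93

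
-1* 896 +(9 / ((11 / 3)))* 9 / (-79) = -778867 / 869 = -896.28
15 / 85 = 0.18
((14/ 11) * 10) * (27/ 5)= 756/ 11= 68.73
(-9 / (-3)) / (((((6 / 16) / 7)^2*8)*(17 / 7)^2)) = 19208 / 867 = 22.15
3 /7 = 0.43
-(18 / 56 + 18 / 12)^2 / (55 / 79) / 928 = -205479 / 40015360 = -0.01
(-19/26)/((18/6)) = -19/78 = -0.24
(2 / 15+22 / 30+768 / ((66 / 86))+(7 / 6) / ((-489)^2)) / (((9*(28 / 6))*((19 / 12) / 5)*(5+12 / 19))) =11290815433 / 844336251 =13.37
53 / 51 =1.04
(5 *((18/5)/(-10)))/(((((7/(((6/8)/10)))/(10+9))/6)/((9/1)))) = -13851/700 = -19.79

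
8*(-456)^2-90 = 1663398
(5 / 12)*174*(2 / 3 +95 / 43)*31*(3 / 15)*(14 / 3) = 2334703 / 387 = 6032.82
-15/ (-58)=15/ 58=0.26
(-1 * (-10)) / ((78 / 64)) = 320 / 39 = 8.21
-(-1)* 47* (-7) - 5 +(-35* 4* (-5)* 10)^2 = 48999666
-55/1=-55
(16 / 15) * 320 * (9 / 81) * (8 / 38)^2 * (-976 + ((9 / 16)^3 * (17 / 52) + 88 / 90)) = -1638.84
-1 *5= -5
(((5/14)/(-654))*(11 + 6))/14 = -85/128184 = -0.00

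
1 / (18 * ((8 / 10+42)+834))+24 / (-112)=-118333 / 552384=-0.21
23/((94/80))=920/47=19.57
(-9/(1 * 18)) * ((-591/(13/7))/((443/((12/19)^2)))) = 297864/2078999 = 0.14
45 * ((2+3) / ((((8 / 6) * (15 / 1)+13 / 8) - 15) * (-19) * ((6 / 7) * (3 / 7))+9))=-4900 / 811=-6.04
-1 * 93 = -93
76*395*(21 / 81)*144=3362240 / 3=1120746.67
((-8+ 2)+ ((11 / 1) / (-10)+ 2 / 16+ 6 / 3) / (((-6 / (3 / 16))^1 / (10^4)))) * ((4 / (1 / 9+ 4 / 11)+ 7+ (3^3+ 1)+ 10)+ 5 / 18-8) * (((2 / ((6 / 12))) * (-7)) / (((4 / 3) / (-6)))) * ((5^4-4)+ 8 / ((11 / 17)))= -894999665735 / 752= -1190159129.97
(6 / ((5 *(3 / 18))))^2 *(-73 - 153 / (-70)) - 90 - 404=-3644386 / 875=-4165.01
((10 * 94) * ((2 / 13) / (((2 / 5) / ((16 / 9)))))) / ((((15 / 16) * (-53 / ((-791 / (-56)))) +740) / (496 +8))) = 190346240 / 432757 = 439.85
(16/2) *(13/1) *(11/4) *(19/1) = 5434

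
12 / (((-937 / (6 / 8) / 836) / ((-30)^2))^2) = 3821213880000 / 877969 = 4352333.49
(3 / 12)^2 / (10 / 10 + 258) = 1 / 4144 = 0.00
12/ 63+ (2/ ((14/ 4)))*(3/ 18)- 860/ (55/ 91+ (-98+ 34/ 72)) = 20356562/ 2222647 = 9.16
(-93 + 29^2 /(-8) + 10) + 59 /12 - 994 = -28253 /24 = -1177.21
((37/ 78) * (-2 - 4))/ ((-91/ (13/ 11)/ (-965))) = -35705/ 1001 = -35.67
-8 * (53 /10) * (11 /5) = -2332 /25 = -93.28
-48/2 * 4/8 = -12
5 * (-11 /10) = -11 /2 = -5.50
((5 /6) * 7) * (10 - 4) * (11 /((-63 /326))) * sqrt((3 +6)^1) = -17930 /3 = -5976.67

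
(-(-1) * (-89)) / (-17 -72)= 1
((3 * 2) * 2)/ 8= 3/ 2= 1.50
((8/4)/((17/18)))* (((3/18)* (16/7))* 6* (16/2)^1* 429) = 1976832/119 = 16612.03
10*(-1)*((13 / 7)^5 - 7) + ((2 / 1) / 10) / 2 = -25347593 / 168070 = -150.82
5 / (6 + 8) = 5 / 14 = 0.36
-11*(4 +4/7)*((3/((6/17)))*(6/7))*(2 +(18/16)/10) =-189618/245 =-773.95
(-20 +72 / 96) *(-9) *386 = 133749 / 2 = 66874.50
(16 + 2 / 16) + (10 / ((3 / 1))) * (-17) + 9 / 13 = -12433 / 312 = -39.85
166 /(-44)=-83 /22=-3.77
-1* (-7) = 7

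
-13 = -13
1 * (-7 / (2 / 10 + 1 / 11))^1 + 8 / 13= -23.45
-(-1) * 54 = 54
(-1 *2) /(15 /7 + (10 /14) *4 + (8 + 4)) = -2 /17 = -0.12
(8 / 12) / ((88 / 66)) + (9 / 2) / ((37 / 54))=523 / 74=7.07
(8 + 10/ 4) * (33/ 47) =693/ 94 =7.37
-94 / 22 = -47 / 11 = -4.27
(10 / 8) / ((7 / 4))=5 / 7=0.71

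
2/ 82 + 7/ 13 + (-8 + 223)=114895/ 533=215.56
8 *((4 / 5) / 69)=32 / 345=0.09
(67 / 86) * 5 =335 / 86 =3.90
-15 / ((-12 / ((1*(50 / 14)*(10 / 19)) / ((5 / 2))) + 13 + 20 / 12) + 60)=-1125 / 4403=-0.26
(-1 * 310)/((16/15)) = -2325/8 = -290.62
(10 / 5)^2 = 4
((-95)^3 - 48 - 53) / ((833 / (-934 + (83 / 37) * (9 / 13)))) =384583988332 / 400673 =959845.03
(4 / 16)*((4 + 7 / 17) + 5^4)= 2675 / 17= 157.35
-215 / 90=-2.39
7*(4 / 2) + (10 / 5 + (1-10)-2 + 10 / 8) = 25 / 4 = 6.25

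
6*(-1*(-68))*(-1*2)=-816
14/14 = 1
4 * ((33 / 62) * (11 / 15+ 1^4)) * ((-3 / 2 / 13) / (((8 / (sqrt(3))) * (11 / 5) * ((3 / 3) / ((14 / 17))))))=-21 * sqrt(3) / 1054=-0.03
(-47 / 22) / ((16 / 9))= -423 / 352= -1.20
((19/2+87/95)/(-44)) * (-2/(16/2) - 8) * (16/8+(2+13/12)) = 120719/12160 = 9.93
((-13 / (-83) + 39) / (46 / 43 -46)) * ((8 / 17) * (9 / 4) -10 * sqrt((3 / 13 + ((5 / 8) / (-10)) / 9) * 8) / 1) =-209625 / 227171 + 26875 * sqrt(10894) / 240534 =10.74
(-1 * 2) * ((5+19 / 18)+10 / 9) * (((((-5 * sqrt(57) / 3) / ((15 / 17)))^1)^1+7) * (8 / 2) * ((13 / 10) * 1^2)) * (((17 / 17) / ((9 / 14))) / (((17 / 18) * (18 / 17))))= 841.82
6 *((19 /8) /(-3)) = -19 /4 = -4.75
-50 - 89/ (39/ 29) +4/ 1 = -4375/ 39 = -112.18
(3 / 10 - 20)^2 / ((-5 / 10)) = -38809 / 50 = -776.18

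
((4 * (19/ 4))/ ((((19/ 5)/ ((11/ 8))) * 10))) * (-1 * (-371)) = 4081/ 16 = 255.06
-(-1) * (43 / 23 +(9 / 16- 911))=-334353 / 368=-908.57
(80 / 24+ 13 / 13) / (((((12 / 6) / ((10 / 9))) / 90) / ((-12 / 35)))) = -520 / 7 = -74.29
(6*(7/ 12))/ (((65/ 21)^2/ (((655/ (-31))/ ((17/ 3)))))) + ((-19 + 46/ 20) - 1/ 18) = -145225723/ 8015670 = -18.12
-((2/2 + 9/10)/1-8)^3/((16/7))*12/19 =4766601/76000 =62.72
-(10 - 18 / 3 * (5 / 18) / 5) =-29 / 3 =-9.67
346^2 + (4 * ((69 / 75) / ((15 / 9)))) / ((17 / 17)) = 14964776 / 125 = 119718.21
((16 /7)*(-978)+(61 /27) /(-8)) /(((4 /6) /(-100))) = 84509875 /252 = 335356.65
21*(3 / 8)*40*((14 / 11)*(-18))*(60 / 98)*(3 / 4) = -36450 / 11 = -3313.64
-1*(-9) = 9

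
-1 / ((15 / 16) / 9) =-48 / 5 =-9.60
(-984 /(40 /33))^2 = 16475481 /25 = 659019.24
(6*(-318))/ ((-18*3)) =106/ 3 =35.33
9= 9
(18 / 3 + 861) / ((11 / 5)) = 4335 / 11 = 394.09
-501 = -501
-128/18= -64/9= -7.11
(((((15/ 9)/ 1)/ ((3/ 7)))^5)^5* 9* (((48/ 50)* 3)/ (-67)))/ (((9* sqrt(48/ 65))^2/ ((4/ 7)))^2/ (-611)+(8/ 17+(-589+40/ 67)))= 801807089588976920935532100200653076171875000/ 2255525299547194564616816043493803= 355485744163.43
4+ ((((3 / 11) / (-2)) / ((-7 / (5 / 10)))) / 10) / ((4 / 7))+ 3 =12323 / 1760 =7.00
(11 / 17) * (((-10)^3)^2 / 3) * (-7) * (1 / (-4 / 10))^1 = 192500000 / 51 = 3774509.80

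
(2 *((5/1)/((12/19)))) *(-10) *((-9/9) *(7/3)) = 3325/9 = 369.44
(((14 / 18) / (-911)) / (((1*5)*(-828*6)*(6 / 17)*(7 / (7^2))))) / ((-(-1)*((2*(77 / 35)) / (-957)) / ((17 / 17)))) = -24157 / 162930528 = -0.00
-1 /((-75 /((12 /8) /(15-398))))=-1 /19150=-0.00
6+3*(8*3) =78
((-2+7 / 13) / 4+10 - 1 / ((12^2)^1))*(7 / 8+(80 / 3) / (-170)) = 5280739 / 763776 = 6.91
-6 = -6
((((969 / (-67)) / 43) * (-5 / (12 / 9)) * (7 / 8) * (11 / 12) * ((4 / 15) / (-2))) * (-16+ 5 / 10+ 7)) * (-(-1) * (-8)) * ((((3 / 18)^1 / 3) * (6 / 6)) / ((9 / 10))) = -2114035 / 3733776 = -0.57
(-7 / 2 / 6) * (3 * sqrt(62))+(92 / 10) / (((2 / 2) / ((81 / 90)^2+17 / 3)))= 44689 / 750 - 7 * sqrt(62) / 4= 45.81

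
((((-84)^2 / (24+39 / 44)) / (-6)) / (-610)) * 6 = 51744 / 111325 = 0.46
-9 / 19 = -0.47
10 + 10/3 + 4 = 52/3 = 17.33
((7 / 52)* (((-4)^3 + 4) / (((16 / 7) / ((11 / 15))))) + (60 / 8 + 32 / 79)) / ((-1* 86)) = -87315 / 1413152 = -0.06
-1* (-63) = 63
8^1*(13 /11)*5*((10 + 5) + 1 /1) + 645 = 15415 /11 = 1401.36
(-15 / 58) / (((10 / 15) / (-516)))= 200.17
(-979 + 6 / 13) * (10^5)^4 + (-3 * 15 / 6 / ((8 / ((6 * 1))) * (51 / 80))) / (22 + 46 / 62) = -1016407900000000000000004030 / 10387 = -97853846153846153846154.23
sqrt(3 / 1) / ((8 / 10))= 5 * sqrt(3) / 4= 2.17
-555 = -555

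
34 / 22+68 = 765 / 11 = 69.55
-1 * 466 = -466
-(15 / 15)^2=-1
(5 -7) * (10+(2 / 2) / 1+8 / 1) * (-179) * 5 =34010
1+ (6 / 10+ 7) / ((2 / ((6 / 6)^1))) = 24 / 5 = 4.80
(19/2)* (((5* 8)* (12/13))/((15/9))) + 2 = 2762/13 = 212.46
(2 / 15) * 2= 4 / 15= 0.27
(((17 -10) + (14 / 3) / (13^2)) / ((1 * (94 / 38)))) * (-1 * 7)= -473879 / 23829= -19.89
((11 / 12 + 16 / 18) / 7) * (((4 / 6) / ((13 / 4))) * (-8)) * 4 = -320 / 189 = -1.69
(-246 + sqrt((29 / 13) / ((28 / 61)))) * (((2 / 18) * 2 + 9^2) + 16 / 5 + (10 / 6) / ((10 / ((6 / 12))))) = -623651 / 30 + 2173 * sqrt(160979) / 4680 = -20602.07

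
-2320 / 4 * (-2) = 1160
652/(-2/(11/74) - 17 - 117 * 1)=-3586/811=-4.42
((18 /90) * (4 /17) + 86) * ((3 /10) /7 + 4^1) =1034931 /2975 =347.88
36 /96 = 3 /8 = 0.38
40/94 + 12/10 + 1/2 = 999/470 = 2.13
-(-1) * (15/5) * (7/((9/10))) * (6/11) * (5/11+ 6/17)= 21140/2057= 10.28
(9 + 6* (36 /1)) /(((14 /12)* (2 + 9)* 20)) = 135 /154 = 0.88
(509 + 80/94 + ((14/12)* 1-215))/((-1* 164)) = -83477/46248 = -1.80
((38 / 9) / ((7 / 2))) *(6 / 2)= 76 / 21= 3.62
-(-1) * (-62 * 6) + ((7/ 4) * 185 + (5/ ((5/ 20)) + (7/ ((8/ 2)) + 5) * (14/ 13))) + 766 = 38741/ 52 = 745.02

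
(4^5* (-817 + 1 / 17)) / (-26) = 32174.91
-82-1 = -83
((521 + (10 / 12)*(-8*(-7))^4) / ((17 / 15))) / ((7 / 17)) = 122939015 / 7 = 17562716.43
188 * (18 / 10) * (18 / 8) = 3807 / 5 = 761.40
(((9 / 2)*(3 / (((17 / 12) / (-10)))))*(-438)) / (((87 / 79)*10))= 1868508 / 493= 3790.08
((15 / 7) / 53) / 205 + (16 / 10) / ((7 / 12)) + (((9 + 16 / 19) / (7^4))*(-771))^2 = 287874248704914 / 22611077194265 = 12.73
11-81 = -70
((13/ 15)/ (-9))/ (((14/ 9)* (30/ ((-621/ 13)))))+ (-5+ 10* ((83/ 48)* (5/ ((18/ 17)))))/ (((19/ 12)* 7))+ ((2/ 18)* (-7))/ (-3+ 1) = 73852/ 9975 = 7.40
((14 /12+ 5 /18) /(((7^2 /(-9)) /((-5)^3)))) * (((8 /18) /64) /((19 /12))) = 1625 /11172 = 0.15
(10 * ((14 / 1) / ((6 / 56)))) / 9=3920 / 27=145.19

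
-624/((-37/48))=29952/37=809.51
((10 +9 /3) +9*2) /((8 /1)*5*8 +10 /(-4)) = 62 /635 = 0.10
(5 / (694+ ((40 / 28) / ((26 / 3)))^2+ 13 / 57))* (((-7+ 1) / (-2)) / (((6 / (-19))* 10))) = -8968323 / 1310801104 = -0.01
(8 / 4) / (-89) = -2 / 89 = -0.02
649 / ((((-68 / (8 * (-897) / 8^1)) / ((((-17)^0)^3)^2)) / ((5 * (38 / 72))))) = 18434845 / 816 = 22591.72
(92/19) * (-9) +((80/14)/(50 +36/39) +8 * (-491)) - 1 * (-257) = -163521969/44023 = -3714.47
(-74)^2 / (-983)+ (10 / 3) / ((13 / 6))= -51528 / 12779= -4.03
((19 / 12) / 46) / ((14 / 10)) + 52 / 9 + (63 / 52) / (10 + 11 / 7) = 890171 / 150696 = 5.91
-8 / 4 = -2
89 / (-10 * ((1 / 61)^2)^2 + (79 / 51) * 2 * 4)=62846272299 / 8750571002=7.18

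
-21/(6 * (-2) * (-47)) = -7/188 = -0.04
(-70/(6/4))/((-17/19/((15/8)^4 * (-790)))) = -4432640625/8704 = -509264.78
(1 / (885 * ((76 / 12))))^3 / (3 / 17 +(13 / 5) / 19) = 17 / 937894010350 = 0.00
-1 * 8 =-8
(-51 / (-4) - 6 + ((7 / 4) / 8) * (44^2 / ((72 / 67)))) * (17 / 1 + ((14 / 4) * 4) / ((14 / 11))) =404047 / 36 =11223.53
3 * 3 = 9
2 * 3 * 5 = 30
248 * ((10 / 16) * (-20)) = -3100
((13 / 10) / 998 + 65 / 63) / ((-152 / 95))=-649519 / 1005984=-0.65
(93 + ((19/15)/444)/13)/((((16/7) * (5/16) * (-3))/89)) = -5016370457/1298700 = -3862.61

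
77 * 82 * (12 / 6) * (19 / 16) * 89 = 1334621.75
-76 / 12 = -19 / 3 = -6.33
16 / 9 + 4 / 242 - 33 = -33983 / 1089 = -31.21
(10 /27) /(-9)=-10 /243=-0.04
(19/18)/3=19/54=0.35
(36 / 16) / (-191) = -9 / 764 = -0.01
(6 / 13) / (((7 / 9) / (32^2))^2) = 800012.46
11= 11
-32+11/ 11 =-31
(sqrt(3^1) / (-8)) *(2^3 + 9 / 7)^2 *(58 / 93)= -122525 *sqrt(3) / 18228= -11.64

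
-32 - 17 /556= -17809 /556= -32.03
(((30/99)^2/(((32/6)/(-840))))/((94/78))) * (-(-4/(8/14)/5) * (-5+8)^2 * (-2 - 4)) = 5159700/5687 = 907.28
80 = 80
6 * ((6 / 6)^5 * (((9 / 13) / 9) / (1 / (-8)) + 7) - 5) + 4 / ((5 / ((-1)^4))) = 592 / 65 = 9.11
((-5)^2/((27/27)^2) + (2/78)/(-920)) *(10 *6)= 896999/598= 1500.00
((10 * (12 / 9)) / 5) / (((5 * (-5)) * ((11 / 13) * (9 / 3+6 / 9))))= -104 / 3025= -0.03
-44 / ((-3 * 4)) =11 / 3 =3.67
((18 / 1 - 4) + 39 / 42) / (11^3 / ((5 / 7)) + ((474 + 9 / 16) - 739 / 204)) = 426360 / 66668749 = 0.01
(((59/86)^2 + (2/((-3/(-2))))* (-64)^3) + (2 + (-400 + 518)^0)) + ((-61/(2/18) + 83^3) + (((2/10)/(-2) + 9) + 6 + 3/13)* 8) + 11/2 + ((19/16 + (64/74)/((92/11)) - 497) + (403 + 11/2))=1088667893645831/4909316880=221755.47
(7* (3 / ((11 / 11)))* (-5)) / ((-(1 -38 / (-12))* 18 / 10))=14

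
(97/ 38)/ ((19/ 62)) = 3007/ 361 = 8.33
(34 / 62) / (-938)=-17 / 29078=-0.00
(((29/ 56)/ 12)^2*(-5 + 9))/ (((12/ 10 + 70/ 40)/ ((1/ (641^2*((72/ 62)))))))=130355/ 24631402150656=0.00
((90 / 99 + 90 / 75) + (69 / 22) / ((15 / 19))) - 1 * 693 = -75561 / 110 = -686.92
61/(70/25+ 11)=305/69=4.42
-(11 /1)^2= -121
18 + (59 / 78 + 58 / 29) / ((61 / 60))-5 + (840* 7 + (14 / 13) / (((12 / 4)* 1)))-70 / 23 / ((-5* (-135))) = 14517676183 / 2462265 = 5896.07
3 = 3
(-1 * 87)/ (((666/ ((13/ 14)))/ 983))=-119.24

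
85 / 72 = 1.18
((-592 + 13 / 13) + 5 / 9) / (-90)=2657 / 405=6.56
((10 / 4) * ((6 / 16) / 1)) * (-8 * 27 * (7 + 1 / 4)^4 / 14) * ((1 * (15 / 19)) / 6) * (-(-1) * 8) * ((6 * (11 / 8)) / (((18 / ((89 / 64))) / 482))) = -112640741004825 / 8716288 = -12923017.34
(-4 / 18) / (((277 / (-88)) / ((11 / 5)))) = 1936 / 12465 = 0.16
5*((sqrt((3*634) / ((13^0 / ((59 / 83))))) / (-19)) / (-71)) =5*sqrt(9314094) / 111967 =0.14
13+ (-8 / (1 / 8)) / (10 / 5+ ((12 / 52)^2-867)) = 29861 / 2284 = 13.07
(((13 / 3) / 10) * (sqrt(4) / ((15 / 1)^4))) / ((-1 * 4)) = -13 / 3037500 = -0.00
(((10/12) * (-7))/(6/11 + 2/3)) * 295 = -22715/16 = -1419.69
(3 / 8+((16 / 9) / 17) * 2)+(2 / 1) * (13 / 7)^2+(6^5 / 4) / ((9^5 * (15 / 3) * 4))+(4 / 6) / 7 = 61365293 / 8096760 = 7.58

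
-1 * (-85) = 85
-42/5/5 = -42/25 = -1.68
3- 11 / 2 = -5 / 2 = -2.50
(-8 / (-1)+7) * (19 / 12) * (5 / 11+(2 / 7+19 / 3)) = 77615 / 462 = 168.00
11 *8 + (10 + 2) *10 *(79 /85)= 3392 /17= 199.53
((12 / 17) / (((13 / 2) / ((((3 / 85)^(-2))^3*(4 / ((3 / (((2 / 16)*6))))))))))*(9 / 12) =44370531250 / 1053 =42137256.65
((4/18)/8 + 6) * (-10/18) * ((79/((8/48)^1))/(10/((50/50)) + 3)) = -85715/702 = -122.10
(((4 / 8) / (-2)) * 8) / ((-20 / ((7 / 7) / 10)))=1 / 100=0.01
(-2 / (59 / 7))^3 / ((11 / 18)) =-49392 / 2259169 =-0.02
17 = 17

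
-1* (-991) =991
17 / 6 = 2.83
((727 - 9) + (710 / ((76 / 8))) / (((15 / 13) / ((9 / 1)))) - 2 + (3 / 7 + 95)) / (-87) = -185452 / 11571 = -16.03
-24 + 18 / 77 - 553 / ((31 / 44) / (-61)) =114230674 / 2387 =47855.33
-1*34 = -34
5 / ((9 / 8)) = 40 / 9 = 4.44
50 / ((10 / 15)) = 75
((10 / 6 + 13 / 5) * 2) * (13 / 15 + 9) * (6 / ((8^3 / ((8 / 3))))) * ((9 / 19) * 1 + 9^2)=101824 / 475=214.37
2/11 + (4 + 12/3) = 90/11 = 8.18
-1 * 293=-293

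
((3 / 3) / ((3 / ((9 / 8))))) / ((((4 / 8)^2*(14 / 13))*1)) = 39 / 28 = 1.39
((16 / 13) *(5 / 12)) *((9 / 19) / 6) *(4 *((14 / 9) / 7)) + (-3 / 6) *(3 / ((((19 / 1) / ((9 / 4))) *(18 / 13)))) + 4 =138989 / 35568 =3.91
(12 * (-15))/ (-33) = 5.45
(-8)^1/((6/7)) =-28/3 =-9.33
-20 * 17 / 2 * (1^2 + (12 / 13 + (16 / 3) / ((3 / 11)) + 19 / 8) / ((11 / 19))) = -35421625 / 5148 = -6880.66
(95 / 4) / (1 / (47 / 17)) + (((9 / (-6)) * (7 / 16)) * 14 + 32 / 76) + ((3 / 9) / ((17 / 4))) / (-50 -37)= 76741919 / 1348848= 56.89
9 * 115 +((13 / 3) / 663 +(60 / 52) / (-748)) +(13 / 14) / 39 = 634071065 / 612612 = 1035.03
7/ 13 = 0.54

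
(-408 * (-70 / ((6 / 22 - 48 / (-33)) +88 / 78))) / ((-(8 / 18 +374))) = -1575288 / 58975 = -26.71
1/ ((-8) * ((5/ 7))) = -7/ 40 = -0.18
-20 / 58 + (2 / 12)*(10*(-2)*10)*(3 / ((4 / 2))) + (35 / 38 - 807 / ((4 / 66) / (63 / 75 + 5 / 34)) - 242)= -12584195009 / 936700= -13434.61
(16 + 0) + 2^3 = 24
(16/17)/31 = 16/527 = 0.03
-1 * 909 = -909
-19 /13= -1.46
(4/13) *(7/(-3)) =-28/39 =-0.72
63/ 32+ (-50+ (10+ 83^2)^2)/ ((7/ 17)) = 115590654.40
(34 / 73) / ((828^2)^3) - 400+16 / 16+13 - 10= -4657684542123836399599 / 11761829651827869696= -396.00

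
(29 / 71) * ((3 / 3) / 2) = 29 / 142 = 0.20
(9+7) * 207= 3312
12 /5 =2.40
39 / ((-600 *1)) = -0.06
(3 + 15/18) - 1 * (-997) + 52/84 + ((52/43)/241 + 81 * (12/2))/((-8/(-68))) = 2233897933/435246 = 5132.50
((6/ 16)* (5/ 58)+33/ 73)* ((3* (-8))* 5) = -246105/ 4234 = -58.13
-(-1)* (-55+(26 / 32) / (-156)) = -10561 / 192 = -55.01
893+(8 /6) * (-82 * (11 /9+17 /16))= 34733 /54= 643.20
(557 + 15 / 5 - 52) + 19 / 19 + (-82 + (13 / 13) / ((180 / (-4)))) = 19214 / 45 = 426.98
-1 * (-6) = 6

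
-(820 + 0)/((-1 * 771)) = 820/771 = 1.06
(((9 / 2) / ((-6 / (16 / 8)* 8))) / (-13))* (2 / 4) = 3 / 416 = 0.01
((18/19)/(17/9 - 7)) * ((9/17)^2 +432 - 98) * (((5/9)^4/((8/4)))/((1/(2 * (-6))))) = 120758750/3409911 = 35.41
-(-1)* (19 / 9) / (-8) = -19 / 72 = -0.26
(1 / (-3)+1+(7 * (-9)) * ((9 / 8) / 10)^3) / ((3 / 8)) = 886219 / 576000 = 1.54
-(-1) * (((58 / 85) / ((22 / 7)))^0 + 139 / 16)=155 / 16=9.69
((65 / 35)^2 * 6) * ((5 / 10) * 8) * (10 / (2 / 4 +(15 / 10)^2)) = 162240 / 539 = 301.00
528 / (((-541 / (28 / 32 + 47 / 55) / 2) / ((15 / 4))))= -6849 / 541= -12.66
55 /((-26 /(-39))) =165 /2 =82.50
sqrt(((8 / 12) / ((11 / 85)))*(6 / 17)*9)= 6*sqrt(55) / 11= 4.05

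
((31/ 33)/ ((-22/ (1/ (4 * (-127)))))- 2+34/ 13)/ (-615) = -2950867/ 2948619960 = -0.00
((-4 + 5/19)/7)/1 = -71/133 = -0.53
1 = 1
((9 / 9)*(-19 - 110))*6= -774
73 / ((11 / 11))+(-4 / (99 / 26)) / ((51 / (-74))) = 376273 / 5049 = 74.52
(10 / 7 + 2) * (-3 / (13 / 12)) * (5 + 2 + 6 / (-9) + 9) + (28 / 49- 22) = -15198 / 91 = -167.01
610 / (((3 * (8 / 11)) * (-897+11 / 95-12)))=-318725 / 1036128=-0.31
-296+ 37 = -259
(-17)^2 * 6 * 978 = 1695852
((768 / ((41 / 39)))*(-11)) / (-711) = 36608 / 3239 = 11.30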